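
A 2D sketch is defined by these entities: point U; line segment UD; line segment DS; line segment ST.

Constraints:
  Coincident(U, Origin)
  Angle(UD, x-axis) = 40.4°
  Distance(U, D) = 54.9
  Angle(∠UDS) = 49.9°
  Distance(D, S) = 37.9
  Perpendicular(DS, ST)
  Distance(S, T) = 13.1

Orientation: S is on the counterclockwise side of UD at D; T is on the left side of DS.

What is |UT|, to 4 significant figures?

29.01

U is at the origin; UD runs at 40.4° with length 54.9, so D = 54.9·(cos 40.4°, sin 40.4°) = (41.81, 35.58). ∠UDS = 49.9°, so DS runs at 40.4° + (180° − 49.9°) = 170.5° from the x-axis; with |DS| = 37.9, S = D + 37.9·(cos 170.5°, sin 170.5°) = (4.428, 41.84). DS is perpendicular to ST; with |ST| = 13.1 on the left of DS, T = S + 13.1·(-0.1650, -0.9863) = (2.266, 28.92). Then |UT| = |T − U| = 29.01.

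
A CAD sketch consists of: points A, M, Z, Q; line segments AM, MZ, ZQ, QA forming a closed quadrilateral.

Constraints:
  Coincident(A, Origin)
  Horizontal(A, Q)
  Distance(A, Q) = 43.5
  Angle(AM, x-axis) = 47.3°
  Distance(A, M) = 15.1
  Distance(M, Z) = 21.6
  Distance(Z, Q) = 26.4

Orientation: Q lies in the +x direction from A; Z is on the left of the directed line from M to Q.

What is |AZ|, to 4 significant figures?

36.31

Checks: |MZ| = 21.60 ✓; |ZQ| = 26.40 ✓.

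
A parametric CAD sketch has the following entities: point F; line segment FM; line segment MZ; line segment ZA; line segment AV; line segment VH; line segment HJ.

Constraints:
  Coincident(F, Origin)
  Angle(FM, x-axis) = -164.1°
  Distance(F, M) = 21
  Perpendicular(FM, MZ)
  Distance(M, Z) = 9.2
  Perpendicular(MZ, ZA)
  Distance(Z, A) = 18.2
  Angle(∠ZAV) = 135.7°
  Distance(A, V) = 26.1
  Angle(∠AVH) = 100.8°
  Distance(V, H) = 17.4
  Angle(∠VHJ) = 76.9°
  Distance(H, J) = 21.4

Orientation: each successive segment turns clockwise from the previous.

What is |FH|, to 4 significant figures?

24.36

∠ZAV = 135.7° gives AV at -28.40° from the x-axis; with |AV| = 26.1, V = (17.75, -4.333). ∠AVH = 100.8° gives VH at -107.6° from the x-axis; with |VH| = 17.4, H = (12.48, -20.92). Then |FH| = |H − F| = 24.36.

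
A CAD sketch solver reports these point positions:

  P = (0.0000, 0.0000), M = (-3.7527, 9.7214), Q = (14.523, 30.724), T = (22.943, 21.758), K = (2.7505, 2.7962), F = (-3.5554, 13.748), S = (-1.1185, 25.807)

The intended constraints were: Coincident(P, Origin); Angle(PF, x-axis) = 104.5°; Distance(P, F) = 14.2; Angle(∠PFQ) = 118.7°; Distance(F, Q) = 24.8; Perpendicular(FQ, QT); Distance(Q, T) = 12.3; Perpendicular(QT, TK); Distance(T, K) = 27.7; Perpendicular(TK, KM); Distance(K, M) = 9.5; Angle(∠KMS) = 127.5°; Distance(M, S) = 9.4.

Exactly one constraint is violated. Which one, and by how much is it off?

Distance(M, S) = 9.4 — off by 6.90.

P = (0.00, 0.00) ✓; PF at 104.5° ✓; |PF| = 14.20 ✓; ∠PFQ = 118.7° ✓; |FQ| = 24.80 ✓; ∠(FQ, QT) = 90.00° ✓; |QT| = 12.30 ✓; ∠(QT, TK) = 90.00° ✓; |TK| = 27.70 ✓; ∠(TK, KM) = 90.00° ✓; |KM| = 9.500 ✓; ∠KMS = 127.5° ✓; |MS| = 16.30 ✗.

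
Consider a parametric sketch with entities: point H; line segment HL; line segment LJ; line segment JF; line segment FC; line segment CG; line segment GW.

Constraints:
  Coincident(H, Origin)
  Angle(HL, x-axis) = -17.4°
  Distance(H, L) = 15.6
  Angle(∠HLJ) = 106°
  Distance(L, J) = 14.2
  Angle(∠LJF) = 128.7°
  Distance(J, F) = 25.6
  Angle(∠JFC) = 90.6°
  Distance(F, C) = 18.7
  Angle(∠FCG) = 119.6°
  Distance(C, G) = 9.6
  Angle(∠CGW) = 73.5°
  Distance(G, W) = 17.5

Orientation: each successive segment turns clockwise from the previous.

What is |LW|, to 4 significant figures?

22.69

H is at the origin; HL runs at -17.4° with length 15.6, so L = (14.89, -4.665). ∠HLJ = 106.0° gives LJ at -91.40° from the x-axis; with |LJ| = 14.2, J = (14.54, -18.86). ∠LJF = 128.7° gives JF at -142.7° from the x-axis; with |JF| = 25.6, F = (-5.825, -34.37). ∠JFC = 90.6° gives FC at 127.9° from the x-axis; with |FC| = 18.7, C = (-17.31, -19.62). ∠FCG = 119.6° gives CG at 67.50° from the x-axis; with |CG| = 9.6, G = (-13.64, -10.75). ∠CGW = 73.5° gives GW at -39.00° from the x-axis; with |GW| = 17.5, W = (-0.03823, -21.76). Then |LW| = |W − L| = 22.69.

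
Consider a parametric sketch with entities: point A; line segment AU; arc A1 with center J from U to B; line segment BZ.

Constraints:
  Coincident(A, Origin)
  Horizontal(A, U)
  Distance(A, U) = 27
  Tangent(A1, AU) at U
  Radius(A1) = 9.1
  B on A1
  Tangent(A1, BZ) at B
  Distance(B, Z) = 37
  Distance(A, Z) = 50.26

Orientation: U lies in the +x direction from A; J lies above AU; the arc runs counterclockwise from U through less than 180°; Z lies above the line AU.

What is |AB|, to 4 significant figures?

37.54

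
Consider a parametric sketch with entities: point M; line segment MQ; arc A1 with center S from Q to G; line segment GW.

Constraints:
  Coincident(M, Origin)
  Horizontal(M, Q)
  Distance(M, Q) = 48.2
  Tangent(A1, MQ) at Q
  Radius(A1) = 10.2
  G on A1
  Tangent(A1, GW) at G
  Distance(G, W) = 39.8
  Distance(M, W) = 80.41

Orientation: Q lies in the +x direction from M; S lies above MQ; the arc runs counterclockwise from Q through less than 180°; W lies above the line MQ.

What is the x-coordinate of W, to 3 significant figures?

64.6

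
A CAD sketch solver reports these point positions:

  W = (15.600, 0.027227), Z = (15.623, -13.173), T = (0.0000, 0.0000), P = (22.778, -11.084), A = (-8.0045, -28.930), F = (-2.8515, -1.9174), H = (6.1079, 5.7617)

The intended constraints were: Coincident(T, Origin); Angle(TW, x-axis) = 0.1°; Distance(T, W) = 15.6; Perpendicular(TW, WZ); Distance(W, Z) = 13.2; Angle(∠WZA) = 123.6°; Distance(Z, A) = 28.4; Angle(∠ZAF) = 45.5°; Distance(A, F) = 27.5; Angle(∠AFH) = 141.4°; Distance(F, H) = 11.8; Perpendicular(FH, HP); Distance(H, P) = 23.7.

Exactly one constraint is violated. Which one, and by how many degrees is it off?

Perpendicular(FH, HP) — off by 4.10°.

T = (0.00, 0.00) ✓; TW at 0.1000° ✓; |TW| = 15.60 ✓; ∠(TW, WZ) = 90.00° ✓; |WZ| = 13.20 ✓; ∠WZA = 123.6° ✓; |ZA| = 28.40 ✓; ∠ZAF = 45.50° ✓; |AF| = 27.50 ✓; ∠AFH = 141.4° ✓; |FH| = 11.80 ✓; ∠(FH, HP) = 85.90° ✗; |HP| = 23.70 ✓.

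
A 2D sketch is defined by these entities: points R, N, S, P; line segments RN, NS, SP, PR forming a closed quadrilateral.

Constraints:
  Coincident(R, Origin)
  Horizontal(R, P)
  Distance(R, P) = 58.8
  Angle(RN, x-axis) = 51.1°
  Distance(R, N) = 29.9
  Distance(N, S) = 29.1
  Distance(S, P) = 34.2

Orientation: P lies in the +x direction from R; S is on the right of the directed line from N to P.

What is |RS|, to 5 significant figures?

25.518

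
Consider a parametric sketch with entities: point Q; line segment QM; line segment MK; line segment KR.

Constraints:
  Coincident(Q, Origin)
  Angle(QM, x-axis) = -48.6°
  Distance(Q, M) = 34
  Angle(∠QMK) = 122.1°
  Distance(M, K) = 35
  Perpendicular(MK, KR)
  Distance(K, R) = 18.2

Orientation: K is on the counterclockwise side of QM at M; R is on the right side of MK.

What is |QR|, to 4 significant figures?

70.89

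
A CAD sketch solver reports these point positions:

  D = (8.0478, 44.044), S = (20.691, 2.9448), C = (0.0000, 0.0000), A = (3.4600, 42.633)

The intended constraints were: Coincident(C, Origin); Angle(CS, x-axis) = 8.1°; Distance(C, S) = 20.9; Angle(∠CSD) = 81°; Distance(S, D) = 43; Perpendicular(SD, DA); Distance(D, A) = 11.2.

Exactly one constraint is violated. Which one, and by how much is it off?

Distance(D, A) = 11.2 — off by 6.40.

C = (0.00, 0.00) ✓; CS at 8.100° ✓; |CS| = 20.90 ✓; ∠CSD = 81.00° ✓; |SD| = 43.00 ✓; ∠(SD, DA) = 90.00° ✓; |DA| = 4.800 ✗.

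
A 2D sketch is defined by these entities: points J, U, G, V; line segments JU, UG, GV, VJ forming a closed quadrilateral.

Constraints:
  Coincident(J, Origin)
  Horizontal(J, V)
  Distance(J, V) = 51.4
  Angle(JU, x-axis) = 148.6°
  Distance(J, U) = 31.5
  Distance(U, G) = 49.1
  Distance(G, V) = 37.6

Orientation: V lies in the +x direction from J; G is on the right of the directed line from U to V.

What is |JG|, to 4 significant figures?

17.60

J is at the origin; J and V share the same y with |JV| = 51.4 and V in +x, so V = (51.4, 0). JU runs at 148.6° with |JU| = 31.5, so U = (-26.89, 16.41). G is determined by |UG| = 49.1 and |GV| = 37.6 together: it lies at the intersection of circle(U, 49.1) and circle(V, 37.6). With |UV| = 79.99, the foot of the radical line on UV is 46.23 from U and the perpendicular offset is √(49.1² − 46.23²) = 16.55. Taking the right-of-UV solution: G = (14.96, -9.271).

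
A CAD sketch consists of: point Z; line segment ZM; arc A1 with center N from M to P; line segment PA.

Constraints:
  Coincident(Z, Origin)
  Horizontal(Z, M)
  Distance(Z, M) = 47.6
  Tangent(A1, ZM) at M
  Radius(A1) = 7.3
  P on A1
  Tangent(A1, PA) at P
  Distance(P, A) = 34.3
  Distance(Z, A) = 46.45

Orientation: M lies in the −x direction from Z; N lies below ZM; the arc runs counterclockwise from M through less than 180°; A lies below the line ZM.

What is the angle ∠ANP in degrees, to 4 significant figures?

77.99°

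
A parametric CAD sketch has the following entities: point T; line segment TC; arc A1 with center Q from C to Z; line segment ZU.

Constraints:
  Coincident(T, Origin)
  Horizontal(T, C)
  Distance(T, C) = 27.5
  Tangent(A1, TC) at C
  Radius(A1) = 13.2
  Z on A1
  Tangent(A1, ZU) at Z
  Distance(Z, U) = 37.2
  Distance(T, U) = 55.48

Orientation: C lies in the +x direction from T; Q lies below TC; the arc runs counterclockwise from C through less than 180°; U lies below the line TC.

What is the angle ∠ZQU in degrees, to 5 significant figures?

70.463°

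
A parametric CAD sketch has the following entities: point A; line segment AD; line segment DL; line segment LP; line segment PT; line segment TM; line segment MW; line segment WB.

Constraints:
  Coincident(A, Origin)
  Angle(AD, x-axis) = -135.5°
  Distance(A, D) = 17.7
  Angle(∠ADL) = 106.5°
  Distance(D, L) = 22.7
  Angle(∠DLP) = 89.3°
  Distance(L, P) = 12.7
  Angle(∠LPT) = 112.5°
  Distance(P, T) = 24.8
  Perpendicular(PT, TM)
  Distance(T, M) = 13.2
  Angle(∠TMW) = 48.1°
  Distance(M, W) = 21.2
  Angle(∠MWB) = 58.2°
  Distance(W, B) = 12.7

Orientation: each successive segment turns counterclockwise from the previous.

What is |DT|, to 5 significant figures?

21.914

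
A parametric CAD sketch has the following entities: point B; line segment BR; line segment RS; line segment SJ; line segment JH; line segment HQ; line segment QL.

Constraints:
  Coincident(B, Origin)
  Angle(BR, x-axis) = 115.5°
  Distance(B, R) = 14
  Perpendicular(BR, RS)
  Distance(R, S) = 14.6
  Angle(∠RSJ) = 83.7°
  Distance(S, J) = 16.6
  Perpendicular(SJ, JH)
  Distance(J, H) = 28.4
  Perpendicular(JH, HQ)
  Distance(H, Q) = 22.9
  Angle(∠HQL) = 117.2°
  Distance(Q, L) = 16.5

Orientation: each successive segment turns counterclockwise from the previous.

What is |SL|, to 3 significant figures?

19.5

The perpendicularity gives HQ at right angles to JH, so HQ runs at 122°; with |HQ| = 22.9, Q = (1.61, 26.7). ∠HQL = 117.2° gives QL at -175° from the x-axis; with |QL| = 16.5, L = (-14.8, 25.3). Then |SL| = |L − S| = 19.5.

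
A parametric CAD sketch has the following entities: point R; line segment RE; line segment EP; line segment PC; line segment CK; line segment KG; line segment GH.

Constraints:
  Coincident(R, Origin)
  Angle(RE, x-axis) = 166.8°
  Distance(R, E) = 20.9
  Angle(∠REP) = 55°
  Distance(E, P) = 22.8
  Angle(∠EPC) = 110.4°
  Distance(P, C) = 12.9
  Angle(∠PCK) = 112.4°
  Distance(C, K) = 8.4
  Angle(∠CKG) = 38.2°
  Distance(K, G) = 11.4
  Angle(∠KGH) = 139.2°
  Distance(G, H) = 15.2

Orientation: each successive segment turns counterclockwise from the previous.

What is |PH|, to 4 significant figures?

12.17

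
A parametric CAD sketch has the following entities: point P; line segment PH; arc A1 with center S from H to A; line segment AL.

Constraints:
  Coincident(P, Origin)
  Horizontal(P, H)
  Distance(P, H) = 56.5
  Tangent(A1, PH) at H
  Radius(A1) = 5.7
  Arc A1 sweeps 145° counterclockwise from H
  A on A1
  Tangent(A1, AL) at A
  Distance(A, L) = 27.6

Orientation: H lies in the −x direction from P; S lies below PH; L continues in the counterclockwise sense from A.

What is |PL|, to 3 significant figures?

45.5

P is at the origin; PH is horizontal with |PH| = 56.5 and H on the −x side, so H = (-56.5, 0.00). Tangency of A1 to PH means the radius SH is perpendicular to PH, so S = H + (0, -5.7) = (-56.5, -5.70). On A1, H sits at bearing 90° from S; a 145° counterclockwise sweep puts A at bearing 235°, so A = S + 5.7·(cos 235°, sin 235°) = (-59.8, -10.4). The tangent condition forces SA to be normal to AL, so AL runs along (−sin 235°, cos 235°); with |AL| = 27.6, L = (-37.2, -26.2). Then |PL| = |L − P| = 45.5.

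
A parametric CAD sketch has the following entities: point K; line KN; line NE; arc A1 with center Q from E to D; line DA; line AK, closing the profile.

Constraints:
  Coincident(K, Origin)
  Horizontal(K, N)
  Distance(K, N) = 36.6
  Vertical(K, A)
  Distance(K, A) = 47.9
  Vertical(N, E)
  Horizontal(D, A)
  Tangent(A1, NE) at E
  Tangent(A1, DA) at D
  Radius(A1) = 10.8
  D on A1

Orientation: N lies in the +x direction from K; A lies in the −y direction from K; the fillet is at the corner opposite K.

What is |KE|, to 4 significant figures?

52.11

K is at the origin; K and N share the same y with |KN| = 36.6 and N on the +x side, so N = (36.60, 0.000). KA is vertical with |KA| = 47.9 and A on the −y side, so A = (0.000, -47.90). The virtual corner opposite K is at (36.60, -47.90). The tangent condition forces QE to be normal to NE and the tangent condition forces QD to be normal to DA, with radius 10.8, so the center Q sits 10.8 in from both sides at Q = (25.80, -37.10). That places the tangent points at E = (36.60, -37.10) on NE and D = (25.80, -47.90) on DA. Then |KE| = |E − K| = 52.11.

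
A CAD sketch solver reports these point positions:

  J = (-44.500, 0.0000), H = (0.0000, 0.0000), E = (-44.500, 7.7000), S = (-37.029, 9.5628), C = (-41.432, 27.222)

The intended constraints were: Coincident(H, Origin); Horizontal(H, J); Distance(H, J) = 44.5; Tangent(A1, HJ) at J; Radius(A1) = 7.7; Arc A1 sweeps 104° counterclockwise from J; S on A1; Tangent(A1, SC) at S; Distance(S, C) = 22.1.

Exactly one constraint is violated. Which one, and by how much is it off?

Distance(S, C) = 22.1 — off by 3.90.

H = (0.00, 0.00) ✓; H.y = 0.00, J.y = 0.00 ✓; |HJ| = 44.50 ✓; ∠(EJ, JH) = 90.00° ✓; |EJ| = 7.700 ✓; bearing(E→S) − bearing(E→J) = 104.0° ✓; |ES| = 7.700 ✓; ∠(ES, SC) = 90.00° ✓; |SC| = 18.20 ✗.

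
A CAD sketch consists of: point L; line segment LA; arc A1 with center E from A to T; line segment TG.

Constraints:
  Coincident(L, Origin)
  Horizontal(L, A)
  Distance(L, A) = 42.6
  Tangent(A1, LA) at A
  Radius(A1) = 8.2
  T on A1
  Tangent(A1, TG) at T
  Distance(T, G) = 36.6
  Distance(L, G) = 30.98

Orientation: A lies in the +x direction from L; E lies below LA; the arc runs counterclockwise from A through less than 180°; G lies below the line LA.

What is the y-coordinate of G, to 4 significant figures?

-28.85

Checks: ∠(EA, AL) = 90.00° ✓; |ET| = 8.200 ✓; ∠(ET, TG) = 90.00° ✓; |TG| = 36.60 ✓; |LG| = 30.98 ✓.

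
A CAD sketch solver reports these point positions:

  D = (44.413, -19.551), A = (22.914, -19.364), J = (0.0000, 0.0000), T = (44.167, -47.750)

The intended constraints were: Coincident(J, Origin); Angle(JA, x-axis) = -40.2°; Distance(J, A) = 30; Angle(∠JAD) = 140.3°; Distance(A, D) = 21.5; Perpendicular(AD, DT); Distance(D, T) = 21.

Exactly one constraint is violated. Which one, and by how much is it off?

Distance(D, T) = 21 — off by 7.20.

J = (0.00, 0.00) ✓; JA at -40.20° ✓; |JA| = 30.00 ✓; ∠JAD = 140.3° ✓; |AD| = 21.50 ✓; ∠(AD, DT) = 90.00° ✓; |DT| = 28.20 ✗.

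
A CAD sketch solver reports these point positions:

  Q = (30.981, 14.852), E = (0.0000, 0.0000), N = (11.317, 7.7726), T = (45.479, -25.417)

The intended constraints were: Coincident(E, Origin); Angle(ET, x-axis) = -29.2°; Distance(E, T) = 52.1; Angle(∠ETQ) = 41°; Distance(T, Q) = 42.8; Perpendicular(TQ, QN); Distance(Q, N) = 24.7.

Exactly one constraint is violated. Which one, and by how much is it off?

Distance(Q, N) = 24.7 — off by 3.80.

E = (0.00, 0.00) ✓; ET at -29.20° ✓; |ET| = 52.10 ✓; ∠ETQ = 41.00° ✓; |TQ| = 42.80 ✓; ∠(TQ, QN) = 90.00° ✓; |QN| = 20.90 ✗.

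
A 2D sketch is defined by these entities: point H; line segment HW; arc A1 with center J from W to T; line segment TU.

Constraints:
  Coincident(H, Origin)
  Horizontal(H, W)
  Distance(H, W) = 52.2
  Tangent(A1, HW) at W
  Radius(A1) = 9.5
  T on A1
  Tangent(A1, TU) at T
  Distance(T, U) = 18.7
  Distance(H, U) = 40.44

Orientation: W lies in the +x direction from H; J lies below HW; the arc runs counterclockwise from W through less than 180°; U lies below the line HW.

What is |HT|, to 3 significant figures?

44.2

Checks: ∠(JW, WH) = 90.00° ✓; |JT| = 9.500 ✓; ∠(JT, TU) = 90.00° ✓; |TU| = 18.70 ✓; |HU| = 40.44 ✓.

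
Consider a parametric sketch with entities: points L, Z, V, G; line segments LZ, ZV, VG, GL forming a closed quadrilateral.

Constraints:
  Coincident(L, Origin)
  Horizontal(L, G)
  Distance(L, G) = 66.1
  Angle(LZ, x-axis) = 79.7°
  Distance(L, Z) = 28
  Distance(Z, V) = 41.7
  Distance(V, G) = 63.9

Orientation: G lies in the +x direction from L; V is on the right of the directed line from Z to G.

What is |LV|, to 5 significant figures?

14.631

Checks: |ZV| = 41.70 ✓; |VG| = 63.90 ✓.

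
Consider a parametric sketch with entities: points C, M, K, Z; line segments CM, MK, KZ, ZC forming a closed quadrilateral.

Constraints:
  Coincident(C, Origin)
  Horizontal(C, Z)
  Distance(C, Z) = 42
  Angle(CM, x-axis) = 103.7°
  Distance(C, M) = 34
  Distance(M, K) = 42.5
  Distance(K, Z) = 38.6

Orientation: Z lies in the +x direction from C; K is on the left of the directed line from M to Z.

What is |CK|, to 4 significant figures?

50.96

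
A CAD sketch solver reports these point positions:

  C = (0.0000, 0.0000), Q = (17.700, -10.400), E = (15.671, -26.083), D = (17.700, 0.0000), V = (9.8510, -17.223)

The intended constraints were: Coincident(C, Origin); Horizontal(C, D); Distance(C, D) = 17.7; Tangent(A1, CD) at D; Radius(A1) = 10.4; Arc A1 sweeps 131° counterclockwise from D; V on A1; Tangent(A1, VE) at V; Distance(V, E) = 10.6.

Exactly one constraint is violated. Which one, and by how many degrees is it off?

Tangent(A1, VE) at V — off by 7.70°.

C = (0.00, 0.00) ✓; C.y = 0.00, D.y = 0.00 ✓; |CD| = 17.70 ✓; ∠(QD, DC) = 90.00° ✓; |QD| = 10.40 ✓; bearing(Q→V) − bearing(Q→D) = 131.0° ✓; |QV| = 10.40 ✓; ∠(QV, VE) = 97.70° ✗; |VE| = 10.60 ✓.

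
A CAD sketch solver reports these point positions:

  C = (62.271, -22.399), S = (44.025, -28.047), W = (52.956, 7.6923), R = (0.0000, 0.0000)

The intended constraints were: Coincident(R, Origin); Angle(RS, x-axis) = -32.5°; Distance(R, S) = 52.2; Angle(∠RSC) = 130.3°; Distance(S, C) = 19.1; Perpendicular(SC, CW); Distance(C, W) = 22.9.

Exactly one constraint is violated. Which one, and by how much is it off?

Distance(C, W) = 22.9 — off by 8.60.

R = (0.00, 0.00) ✓; RS at -32.50° ✓; |RS| = 52.20 ✓; ∠RSC = 130.3° ✓; |SC| = 19.10 ✓; ∠(SC, CW) = 90.00° ✓; |CW| = 31.50 ✗.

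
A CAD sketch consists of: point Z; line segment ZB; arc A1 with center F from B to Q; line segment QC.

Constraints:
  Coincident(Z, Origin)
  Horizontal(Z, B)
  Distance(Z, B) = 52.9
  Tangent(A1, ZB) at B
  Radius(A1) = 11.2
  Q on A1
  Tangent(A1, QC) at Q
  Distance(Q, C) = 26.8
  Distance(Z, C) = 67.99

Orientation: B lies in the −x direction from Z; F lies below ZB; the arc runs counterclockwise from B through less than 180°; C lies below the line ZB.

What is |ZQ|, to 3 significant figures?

65.2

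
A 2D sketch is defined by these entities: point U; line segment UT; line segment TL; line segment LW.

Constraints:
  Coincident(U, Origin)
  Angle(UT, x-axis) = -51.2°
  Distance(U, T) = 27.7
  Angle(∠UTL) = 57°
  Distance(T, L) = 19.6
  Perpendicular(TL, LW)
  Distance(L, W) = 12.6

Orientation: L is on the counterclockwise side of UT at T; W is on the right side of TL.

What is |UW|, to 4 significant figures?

36.11

U is at the origin; UT runs at -51.2° with length 27.7, so T = 27.7·(cos -51.2°, sin -51.2°) = (17.36, -21.59). ∠UTL = 57.0°, so TL runs at -51.2° + (180° − 57.0°) = 71.80° from the x-axis; with |TL| = 19.6, L = T + 19.6·(cos 71.80°, sin 71.80°) = (23.48, -2.968). TL is perpendicular to LW; with |LW| = 12.6 on the right of TL, W = L + 12.6·(0.9500, -0.3123) = (35.45, -6.904). Then |UW| = |W − U| = 36.11.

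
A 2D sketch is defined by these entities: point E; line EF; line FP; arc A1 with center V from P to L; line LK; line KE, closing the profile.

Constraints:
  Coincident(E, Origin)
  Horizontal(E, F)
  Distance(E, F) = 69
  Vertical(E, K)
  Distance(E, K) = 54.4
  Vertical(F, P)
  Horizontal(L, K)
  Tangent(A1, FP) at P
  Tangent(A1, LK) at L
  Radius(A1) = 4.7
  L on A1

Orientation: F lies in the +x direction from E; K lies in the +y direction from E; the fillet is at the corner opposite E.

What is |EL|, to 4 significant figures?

84.22

The virtual corner opposite E is at (69.00, 54.40). A1 meets FP tangentially, so VP is at right angles to FP and A1 meets LK tangentially, so VL is at right angles to LK, with radius 4.7, so the center V sits 4.7 in from both sides at V = (64.30, 49.70). That places the tangent points at P = (69.00, 49.70) on FP and L = (64.30, 54.40) on LK. Then |EL| = |L − E| = 84.22.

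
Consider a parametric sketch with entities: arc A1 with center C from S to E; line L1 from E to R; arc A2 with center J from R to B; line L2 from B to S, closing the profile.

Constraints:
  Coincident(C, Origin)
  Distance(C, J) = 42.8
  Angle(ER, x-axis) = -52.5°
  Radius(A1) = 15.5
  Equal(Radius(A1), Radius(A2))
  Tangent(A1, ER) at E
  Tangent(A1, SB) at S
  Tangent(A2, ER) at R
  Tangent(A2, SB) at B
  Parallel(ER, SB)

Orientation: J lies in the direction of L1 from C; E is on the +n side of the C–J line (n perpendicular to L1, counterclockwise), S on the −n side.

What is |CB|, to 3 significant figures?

45.5

Tangency of A1 to both parallel lines with radius 15.5 puts E and S at C ± 15.5·n: E = (12.3, 9.44), S = (-12.3, -9.44). Equal radii place R and B the same way about J: R = J + 15.5·n = (38.4, -24.5), B = J − 15.5·n = (13.8, -43.4). Then |CB| = |B − C| = 45.5.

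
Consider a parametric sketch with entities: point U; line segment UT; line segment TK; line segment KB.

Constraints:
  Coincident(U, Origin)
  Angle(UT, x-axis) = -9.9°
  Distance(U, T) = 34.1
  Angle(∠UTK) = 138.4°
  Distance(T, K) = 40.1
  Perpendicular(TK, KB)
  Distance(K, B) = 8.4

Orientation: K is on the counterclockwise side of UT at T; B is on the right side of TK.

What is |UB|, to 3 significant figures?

72.6

∠UTK = 138.4°, so TK runs at -9.9° + (180° − 138.4°) = 31.7° from the x-axis; with |TK| = 40.1, K = T + 40.1·(cos 31.7°, sin 31.7°) = (67.7, 15.2). TK ⟂ KB; with |KB| = 8.4 on the right of TK, B = K + 8.4·(0.525, -0.851) = (72.1, 8.06). Then |UB| = |B − U| = 72.6.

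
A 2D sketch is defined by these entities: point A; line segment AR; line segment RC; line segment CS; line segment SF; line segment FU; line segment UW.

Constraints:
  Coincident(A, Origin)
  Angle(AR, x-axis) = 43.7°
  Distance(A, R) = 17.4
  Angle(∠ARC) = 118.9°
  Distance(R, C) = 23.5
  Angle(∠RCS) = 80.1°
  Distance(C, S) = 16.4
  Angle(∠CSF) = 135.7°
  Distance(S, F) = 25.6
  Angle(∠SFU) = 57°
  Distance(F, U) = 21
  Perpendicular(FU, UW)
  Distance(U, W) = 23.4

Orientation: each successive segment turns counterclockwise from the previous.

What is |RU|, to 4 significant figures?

10.22

A is at the origin; AR runs at 43.7° with length 17.4, so R = (12.58, 12.02). ∠ARC = 118.9° gives RC at 104.8° from the x-axis; with |RC| = 23.5, C = (6.577, 34.74). ∠RCS = 80.1° gives CS at -155.3° from the x-axis; with |CS| = 16.4, S = (-8.323, 27.89). ∠CSF = 135.7° gives SF at -111.0° from the x-axis; with |SF| = 25.6, F = (-17.50, 3.989). ∠SFU = 57.0° gives FU at 12.00° from the x-axis; with |FU| = 21.0, U = (3.044, 8.355). Then |RU| = |U − R| = 10.22.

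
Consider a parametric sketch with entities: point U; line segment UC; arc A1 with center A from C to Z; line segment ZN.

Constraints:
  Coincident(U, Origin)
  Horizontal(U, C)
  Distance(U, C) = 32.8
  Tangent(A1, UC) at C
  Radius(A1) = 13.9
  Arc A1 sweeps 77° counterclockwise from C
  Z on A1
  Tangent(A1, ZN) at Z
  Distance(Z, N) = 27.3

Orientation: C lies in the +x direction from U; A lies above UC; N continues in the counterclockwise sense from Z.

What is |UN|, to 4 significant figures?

64.43

U is at the origin; U and C share the same y with |UC| = 32.8 and C on the +x side, so C = (32.80, 0.000). The tangent condition forces AC to be normal to UC, so A = C + (0, 13.9) = (32.80, 13.90). On A1, C sits at bearing -90° from A; a 77° counterclockwise sweep puts Z at bearing -13°, so Z = A + 13.9·(cos -13°, sin -13°) = (46.34, 10.77). Tangency of A1 to ZN means the radius AZ is perpendicular to ZN, so ZN runs along (−sin -13°, cos -13°); with |ZN| = 27.3, N = (52.48, 37.37). Then |UN| = |N − U| = 64.43.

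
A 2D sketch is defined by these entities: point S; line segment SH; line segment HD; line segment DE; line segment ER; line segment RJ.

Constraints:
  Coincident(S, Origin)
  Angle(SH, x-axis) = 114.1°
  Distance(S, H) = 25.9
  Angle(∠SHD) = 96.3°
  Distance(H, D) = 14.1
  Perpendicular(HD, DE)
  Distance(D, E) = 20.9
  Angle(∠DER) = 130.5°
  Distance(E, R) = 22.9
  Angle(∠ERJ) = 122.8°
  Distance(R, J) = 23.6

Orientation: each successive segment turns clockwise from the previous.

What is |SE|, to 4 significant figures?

17.62

S is at the origin; SH runs at 114.1° with length 25.9, so H = (-10.58, 23.64). ∠SHD = 96.3° gives HD at 30.40° from the x-axis; with |HD| = 14.1, D = (1.586, 30.78). HD is perpendicular to DE, so DE runs at -59.60°; with |DE| = 20.9, E = (12.16, 12.75). Then |SE| = |E − S| = 17.62.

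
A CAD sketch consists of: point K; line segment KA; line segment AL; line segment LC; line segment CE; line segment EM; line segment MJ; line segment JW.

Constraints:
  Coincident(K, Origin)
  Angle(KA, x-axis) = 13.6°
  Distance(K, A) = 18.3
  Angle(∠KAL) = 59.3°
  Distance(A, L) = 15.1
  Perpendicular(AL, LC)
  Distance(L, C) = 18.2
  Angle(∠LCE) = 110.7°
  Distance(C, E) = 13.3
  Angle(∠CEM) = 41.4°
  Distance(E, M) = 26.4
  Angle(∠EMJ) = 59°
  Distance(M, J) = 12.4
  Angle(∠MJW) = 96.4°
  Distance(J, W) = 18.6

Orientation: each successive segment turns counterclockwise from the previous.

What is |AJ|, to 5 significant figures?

23.716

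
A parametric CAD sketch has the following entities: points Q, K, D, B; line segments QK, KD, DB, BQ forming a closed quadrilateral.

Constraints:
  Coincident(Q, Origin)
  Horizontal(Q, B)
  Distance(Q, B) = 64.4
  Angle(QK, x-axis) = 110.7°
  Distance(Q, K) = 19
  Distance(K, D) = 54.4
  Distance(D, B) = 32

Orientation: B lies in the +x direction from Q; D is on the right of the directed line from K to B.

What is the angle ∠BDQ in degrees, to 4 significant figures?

128.2°

Checks: |QB| = 64.40 ✓; |QK| = 19.00 ✓; |KD| = 54.40 ✓; |DB| = 32.00 ✓.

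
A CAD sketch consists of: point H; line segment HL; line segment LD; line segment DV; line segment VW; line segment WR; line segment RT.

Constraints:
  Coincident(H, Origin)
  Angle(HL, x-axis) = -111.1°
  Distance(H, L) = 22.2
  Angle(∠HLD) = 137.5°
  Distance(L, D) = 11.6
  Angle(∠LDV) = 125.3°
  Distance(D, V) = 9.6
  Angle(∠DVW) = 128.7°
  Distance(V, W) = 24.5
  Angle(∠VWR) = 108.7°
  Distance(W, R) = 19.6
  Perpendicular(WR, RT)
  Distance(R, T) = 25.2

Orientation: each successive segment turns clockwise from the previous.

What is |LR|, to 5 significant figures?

33.589

∠DVW = 128.7° gives VW at 100.40° from the x-axis; with |VW| = 24.5, W = (-31.257, 2.7794). ∠VWR = 108.7° gives WR at 29.100° from the x-axis; with |WR| = 19.6, R = (-14.132, 12.312). Then |LR| = |R − L| = 33.589.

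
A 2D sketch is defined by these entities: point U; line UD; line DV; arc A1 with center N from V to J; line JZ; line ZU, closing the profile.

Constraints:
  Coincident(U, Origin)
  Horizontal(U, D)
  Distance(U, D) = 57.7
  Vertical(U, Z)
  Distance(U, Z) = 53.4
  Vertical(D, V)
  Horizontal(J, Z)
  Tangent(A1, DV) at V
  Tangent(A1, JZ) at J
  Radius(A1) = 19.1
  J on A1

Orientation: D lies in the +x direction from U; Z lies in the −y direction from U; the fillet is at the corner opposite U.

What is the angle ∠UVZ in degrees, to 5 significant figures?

49.045°

U is at the origin; U and D share the same y with |UD| = 57.7 and D on the +x side, so D = (57.700, 0.0000). UZ is vertical with |UZ| = 53.4 and Z on the −y side, so Z = (0.0000, -53.400). The virtual corner opposite U is at (57.700, -53.400). A1 meets DV tangentially, so NV is at right angles to DV and the tangent condition forces NJ to be normal to JZ, with radius 19.1, so the center N sits 19.1 in from both sides at N = (38.600, -34.300). That places the tangent points at V = (57.700, -34.300) on DV and J = (38.600, -53.400) on JZ. Then cos ∠UVZ = VU·VZ / (|VU||VZ|), giving 49.045°.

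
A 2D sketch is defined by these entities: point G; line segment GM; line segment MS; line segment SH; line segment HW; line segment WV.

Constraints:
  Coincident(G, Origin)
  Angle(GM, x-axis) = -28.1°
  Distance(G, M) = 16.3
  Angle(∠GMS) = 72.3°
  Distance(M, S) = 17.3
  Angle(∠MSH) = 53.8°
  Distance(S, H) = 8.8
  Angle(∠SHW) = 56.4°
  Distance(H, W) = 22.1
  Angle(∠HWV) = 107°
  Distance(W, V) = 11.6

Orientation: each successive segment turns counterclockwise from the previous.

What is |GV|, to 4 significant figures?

37.23

G is at the origin; GM runs at -28.1° with length 16.3, so M = (14.38, -7.677). ∠GMS = 72.3° gives MS at 79.60° from the x-axis; with |MS| = 17.3, S = (17.50, 9.338). ∠MSH = 53.8° gives SH at -154.2° from the x-axis; with |SH| = 8.8, H = (9.579, 5.508). ∠SHW = 56.4° gives HW at -30.60° from the x-axis; with |HW| = 22.1, W = (28.60, -5.742). ∠HWV = 107.0° gives WV at 42.40° from the x-axis; with |WV| = 11.6, V = (37.17, 2.080). Then |GV| = |V − G| = 37.23.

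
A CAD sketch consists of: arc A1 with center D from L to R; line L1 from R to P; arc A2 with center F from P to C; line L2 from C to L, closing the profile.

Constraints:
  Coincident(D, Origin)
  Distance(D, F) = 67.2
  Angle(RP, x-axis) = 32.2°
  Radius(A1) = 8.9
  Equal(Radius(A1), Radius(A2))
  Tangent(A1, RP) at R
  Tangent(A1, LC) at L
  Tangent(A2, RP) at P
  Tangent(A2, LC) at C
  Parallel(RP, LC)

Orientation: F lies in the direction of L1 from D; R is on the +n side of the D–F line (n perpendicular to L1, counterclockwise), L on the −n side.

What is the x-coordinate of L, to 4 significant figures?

4.743

The slot axis is L1's direction at 32.2°, so u = (cos 32.2°, sin 32.2°) = (0.8462, 0.5329) and n = (−sin 32.2°, cos 32.2°) = (-0.5329, 0.8462). D is at the origin and F lies 67.2 along u from D, so F = 67.2·u = (56.86, 35.81). Tangency of A1 to both parallel lines with radius 8.9 puts R and L at D ± 8.9·n: R = (-4.743, 7.531), L = (4.743, -7.531). So L.x = 4.743.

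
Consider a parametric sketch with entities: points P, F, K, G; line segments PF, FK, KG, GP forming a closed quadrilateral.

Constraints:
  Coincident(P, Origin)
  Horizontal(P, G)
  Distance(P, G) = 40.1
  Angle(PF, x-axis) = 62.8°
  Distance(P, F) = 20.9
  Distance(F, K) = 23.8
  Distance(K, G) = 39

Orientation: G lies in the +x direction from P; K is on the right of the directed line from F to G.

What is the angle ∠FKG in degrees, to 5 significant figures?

64.171°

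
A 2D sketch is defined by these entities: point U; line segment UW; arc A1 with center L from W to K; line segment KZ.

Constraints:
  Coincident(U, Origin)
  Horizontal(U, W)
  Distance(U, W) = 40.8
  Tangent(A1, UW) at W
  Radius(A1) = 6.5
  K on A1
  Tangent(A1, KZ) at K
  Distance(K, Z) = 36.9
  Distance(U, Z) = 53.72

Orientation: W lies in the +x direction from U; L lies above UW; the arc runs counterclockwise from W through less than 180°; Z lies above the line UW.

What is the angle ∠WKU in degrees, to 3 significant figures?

45.6°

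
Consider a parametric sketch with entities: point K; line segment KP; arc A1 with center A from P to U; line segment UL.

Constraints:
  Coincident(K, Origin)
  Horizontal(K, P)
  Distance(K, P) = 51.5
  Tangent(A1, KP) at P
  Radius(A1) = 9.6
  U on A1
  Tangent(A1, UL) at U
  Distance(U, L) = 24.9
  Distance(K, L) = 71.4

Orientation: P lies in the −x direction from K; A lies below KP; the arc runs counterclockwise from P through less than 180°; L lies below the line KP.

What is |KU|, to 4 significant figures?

61.72

K is at the origin; KP is horizontal with |KP| = 51.5 and P on the −x side, so P = (-51.50, 0.000). A1 meets KP tangentially, so AP is at right angles to KP, so A = P + (0, -9.6) = (-51.50, -9.600). Since AU ⟂ UL (tangency), |AL| = √(9.6² + 24.9²) = 26.69 regardless of where U sits on A1. So L lies on both circle(K, 71.4) and circle(A, 26.69); the below-KP intersection is L = (-62.94, -33.71). U is the foot of the tangent from L: U = (-61.07, -8.880).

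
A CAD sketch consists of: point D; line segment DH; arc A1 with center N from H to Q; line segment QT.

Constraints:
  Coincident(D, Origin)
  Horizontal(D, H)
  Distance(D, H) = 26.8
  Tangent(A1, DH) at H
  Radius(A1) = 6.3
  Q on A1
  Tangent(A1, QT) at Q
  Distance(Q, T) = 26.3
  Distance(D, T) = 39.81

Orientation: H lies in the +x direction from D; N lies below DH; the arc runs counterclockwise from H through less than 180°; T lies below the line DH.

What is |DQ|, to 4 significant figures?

21.59

Checks: ∠(NH, HD) = 90.00° ✓; |NQ| = 6.300 ✓; ∠(NQ, QT) = 90.00° ✓; |QT| = 26.30 ✓; |DT| = 39.81 ✓.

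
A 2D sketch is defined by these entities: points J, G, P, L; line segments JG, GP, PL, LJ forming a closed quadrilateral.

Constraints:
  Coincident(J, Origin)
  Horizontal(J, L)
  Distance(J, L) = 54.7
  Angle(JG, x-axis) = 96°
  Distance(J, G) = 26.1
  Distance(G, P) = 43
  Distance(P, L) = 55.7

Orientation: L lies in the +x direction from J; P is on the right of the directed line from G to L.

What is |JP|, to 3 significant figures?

16.9

J is at the origin; J and L share the same y with |JL| = 54.7 and L in +x, so L = (54.7, 0). JG runs at 96.0° with |JG| = 26.1, so G = (-2.73, 26.0). P is determined by |GP| = 43.0 and |PL| = 55.7 together: it lies at the intersection of circle(G, 43.0) and circle(L, 55.7). With |GL| = 63.0, the foot of the radical line on GL is 21.6 from G and the perpendicular offset is √(43.0² − 21.6²) = 37.2. Taking the right-of-GL solution: P = (1.60, -16.8).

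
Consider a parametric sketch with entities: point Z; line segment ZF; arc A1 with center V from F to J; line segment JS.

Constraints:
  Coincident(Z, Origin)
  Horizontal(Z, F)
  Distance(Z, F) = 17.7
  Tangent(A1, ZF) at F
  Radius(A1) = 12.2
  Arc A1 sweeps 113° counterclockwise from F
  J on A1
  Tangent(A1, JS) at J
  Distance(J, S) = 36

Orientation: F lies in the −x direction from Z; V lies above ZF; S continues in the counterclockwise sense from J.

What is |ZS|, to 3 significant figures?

54.2

Z is at the origin; Z and F share the same y with |ZF| = 17.7 and F on the −x side, so F = (-17.7, 0.00). Since A1 is tangent to ZF there, VF ⟂ ZF, so V = F + (0, 12.2) = (-17.7, 12.2). On A1, F sits at bearing -90° from V; a 113° counterclockwise sweep puts J at bearing 23°, so J = V + 12.2·(cos 23°, sin 23°) = (-6.47, 17.0). A1 meets JS tangentially, so VJ is at right angles to JS, so JS runs along (−sin 23°, cos 23°); with |JS| = 36.0, S = (-20.5, 50.1). Then |ZS| = |S − Z| = 54.2.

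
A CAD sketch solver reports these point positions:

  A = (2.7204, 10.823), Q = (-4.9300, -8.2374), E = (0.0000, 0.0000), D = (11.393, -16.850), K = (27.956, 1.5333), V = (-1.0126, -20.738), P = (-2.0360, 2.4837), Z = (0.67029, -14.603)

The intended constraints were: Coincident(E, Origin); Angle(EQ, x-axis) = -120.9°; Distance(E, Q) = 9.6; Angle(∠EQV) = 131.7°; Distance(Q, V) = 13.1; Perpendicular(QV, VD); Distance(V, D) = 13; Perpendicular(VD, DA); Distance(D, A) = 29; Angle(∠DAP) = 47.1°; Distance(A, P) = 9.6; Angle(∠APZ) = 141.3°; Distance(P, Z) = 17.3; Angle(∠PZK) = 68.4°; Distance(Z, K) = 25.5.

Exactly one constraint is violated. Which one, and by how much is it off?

Distance(Z, K) = 25.5 — off by 6.20.

E = (0.00, 0.00) ✓; EQ at -120.9° ✓; |EQ| = 9.600 ✓; ∠EQV = 131.7° ✓; |QV| = 13.10 ✓; ∠(QV, VD) = 90.00° ✓; |VD| = 13.00 ✓; ∠(VD, DA) = 90.00° ✓; |DA| = 29.00 ✓; ∠DAP = 47.10° ✓; |AP| = 9.600 ✓; ∠APZ = 141.3° ✓; |PZ| = 17.30 ✓; ∠PZK = 68.40° ✓; |ZK| = 31.70 ✗.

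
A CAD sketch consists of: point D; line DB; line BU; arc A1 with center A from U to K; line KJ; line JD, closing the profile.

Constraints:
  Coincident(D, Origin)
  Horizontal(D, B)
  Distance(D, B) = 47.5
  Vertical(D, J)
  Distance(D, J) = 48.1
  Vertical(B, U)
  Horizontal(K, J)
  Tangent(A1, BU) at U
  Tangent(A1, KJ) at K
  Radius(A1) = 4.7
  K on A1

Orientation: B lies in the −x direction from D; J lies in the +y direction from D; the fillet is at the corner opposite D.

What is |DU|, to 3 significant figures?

64.3

D is at the origin; D and B share the same y with |DB| = 47.5 and B on the −x side, so B = (-47.5, 0.00). D and J share the same x with |DJ| = 48.1 and J on the +y side, so J = (0.00, 48.1). The virtual corner opposite D is at (-47.5, 48.1). Tangency of A1 to BU means the radius AU is perpendicular to BU and tangency of A1 to KJ means the radius AK is perpendicular to KJ, with radius 4.7, so the center A sits 4.7 in from both sides at A = (-42.8, 43.4). That places the tangent points at U = (-47.5, 43.4) on BU and K = (-42.8, 48.1) on KJ. Then |DU| = |U − D| = 64.3.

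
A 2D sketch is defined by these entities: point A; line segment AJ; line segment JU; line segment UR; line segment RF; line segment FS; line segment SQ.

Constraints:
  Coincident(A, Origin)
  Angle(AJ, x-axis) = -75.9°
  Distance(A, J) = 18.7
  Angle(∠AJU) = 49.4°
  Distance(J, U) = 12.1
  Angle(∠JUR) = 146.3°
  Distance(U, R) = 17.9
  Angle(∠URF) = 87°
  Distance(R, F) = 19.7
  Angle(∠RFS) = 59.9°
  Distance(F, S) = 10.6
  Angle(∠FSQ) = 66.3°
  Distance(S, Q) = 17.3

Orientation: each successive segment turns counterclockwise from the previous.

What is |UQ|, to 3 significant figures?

22.9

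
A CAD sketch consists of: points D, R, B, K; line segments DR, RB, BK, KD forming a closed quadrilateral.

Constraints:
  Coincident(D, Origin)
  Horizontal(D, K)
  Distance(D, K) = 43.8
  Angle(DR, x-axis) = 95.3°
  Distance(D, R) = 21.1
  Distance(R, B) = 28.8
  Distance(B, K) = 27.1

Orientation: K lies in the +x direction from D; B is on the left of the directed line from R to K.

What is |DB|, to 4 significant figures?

34.18

Checks: |RB| = 28.80 ✓; |BK| = 27.10 ✓.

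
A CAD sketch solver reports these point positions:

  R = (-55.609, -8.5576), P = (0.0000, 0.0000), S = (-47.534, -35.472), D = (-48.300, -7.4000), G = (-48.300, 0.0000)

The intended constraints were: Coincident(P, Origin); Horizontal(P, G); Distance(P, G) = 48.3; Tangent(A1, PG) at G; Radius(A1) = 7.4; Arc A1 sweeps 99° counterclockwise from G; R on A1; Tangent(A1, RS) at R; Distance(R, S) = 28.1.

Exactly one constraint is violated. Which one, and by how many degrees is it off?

Tangent(A1, RS) at R — off by 7.70°.

P = (0.00, 0.00) ✓; P.y = 0.00, G.y = 0.00 ✓; |PG| = 48.30 ✓; ∠(DG, GP) = 90.00° ✓; |DG| = 7.400 ✓; bearing(D→R) − bearing(D→G) = 99.00° ✓; |DR| = 7.400 ✓; ∠(DR, RS) = 82.30° ✗; |RS| = 28.10 ✓.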